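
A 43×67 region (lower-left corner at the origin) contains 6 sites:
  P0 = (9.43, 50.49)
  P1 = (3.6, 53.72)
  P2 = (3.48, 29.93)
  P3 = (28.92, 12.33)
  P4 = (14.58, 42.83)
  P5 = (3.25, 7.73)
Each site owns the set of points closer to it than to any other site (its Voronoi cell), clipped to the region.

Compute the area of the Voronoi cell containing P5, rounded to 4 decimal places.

1. box [0,43]×[0,67]: [(0, 0) (43, 0) (43, 67) (0, 67)]
2. ⊥bis P5·P0 via (6.34,29.11): [(0, 30.0263) (0, 0) (43, 0) (43, 23.8116)]  |A|=1157.5154
3. ⊥bis P5·P1 via (3.425,30.725): [(0, 30.0263) (0, 0) (43, 0) (43, 23.8116)]  |A|=1157.5154
4. ⊥bis P5·P2 via (3.365,18.83): [(0, 18.8649) (0, 0) (43, 0) (43, 18.4194)]  |A|=801.6109
5. ⊥bis P5·P3 via (16.085,10.03): [(14.5288, 18.7143) (0, 18.8649) (0, 0) (17.8824, 0)]  |A|=304.37
6. ⊥bis P5·P4 via (8.915,25.28): [(14.5288, 18.7143) (0, 18.8649) (0, 0) (17.8824, 0)]  |A|=304.37
7. canonical 4-gon: [(14.5288, 18.7143) (0, 18.8649) (0, 0) (17.8824, 0)]
8. shoelace: 304.37

Area of P5's cell: 304.3700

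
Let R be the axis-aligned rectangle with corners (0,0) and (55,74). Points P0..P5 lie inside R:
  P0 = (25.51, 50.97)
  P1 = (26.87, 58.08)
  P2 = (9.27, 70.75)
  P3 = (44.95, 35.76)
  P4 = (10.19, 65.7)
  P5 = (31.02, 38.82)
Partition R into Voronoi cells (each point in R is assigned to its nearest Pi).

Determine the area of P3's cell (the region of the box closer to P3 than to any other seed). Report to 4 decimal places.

1. box [0,55]×[0,74]: [(0, 0) (55, 0) (55, 74) (0, 74)]
2. ⊥bis P3·P0 via (35.23,43.365): [(1.3009, 0) (55, 0) (55, 68.6332)]  |A|=1842.7695
3. ⊥bis P3·P1 via (35.91,46.92): [(41.6482, 51.5682) (1.3009, 0) (55, 0) (55, 62.3836)]  |A|=1801.048
4. ⊥bis P3·P2 via (27.11,53.255): [(41.6482, 51.5682) (1.3009, 0) (55, 0) (55, 62.3836)]  |A|=1801.048
5. ⊥bis P3·P4 via (27.57,50.73): [(41.6482, 51.5682) (1.3009, 0) (55, 0) (55, 62.3836)]  |A|=1801.048
6. ⊥bis P3·P5 via (37.985,37.29): [(41.6482, 51.5682) (40.9159, 50.6321) (29.7935, 0) (55, 0) (55, 62.3836)]  |A|=1079.727
7. canonical 5-gon: [(41.6482, 51.5682) (40.9159, 50.6321) (29.7935, 0) (55, 0) (55, 62.3836)]
8. shoelace: 1079.727

Area of P3's cell: 1079.7270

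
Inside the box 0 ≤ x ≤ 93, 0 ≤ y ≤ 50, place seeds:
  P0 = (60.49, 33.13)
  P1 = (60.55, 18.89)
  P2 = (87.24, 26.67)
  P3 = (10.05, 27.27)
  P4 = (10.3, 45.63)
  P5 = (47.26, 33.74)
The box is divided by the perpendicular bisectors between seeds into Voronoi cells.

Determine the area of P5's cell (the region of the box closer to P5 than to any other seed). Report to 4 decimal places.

Area of P5's cell: 819.6759

1. box [0,93]×[0,50]: [(0, 0) (93, 0) (93, 50) (0, 50)]
2. ⊥bis P5·P0 via (53.875,33.435): [(0, 0) (52.3334, 0) (54.6388, 50) (0, 50)]  |A|=2674.3042
3. ⊥bis P5·P1 via (53.905,26.315): [(0, 0) (24.5011, 0) (53.5313, 25.9806) (54.6388, 50) (0, 50)]  |A|=2312.755
4. ⊥bis P5·P2 via (67.25,30.205): [(0, 0) (24.5011, 0) (53.5313, 25.9806) (54.6388, 50) (0, 50)]  |A|=2312.755
5. ⊥bis P5·P3 via (28.655,30.505): [(32.6856, 7.3247) (53.5313, 25.9806) (54.6388, 50) (25.2652, 50)]  |A|=866.7836
6. ⊥bis P5·P4 via (28.78,39.685): [(27.6627, 36.2119) (32.6856, 7.3247) (53.5313, 25.9806) (54.6388, 50) (32.0983, 50)]  |A|=819.6759
7. canonical 5-gon: [(27.6627, 36.2119) (32.6856, 7.3247) (53.5313, 25.9806) (54.6388, 50) (32.0983, 50)]
8. shoelace: 819.6759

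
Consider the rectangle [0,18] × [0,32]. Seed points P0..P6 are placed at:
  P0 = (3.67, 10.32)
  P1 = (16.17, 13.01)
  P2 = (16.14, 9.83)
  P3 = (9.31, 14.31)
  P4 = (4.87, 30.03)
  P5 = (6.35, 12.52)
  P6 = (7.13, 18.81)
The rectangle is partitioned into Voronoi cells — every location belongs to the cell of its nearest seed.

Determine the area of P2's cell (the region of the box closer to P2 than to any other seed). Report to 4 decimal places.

1. box [0,18]×[0,32]: [(0, 0) (18, 0) (18, 32) (0, 32)]
2. ⊥bis P2·P0 via (9.905,10.075): [(9.5091, 0) (18, 0) (18, 32) (10.7665, 32)]  |A|=251.5898
3. ⊥bis P2·P1 via (16.155,11.42): [(9.9601, 11.4784) (9.5091, 0) (18, 0) (18, 11.4026)]  |A|=94.5687
4. ⊥bis P2·P3 via (12.725,12.07): [(12.3224, 11.4562) (9.8087, 7.6239) (9.5091, 0) (18, 0) (18, 11.4026)]  |A|=90.0144
5. ⊥bis P2·P4 via (10.505,19.93): [(12.3224, 11.4562) (9.8087, 7.6239) (9.5091, 0) (18, 0) (18, 11.4026)]  |A|=90.0144
6. ⊥bis P2·P5 via (11.245,11.175): [(12.3224, 11.4562) (10.6013, 8.8323) (9.7318, 5.668) (9.5091, 0) (18, 0) (18, 11.4026)]  |A|=89.2857
7. ⊥bis P2·P6 via (11.635,14.32): [(12.3224, 11.4562) (10.6013, 8.8323) (9.7318, 5.668) (9.5091, 0) (18, 0) (18, 11.4026)]  |A|=89.2857
8. canonical 6-gon: [(12.3224, 11.4562) (10.6013, 8.8323) (9.7318, 5.668) (9.5091, 0) (18, 0) (18, 11.4026)]
9. shoelace: 89.2857

Area of P2's cell: 89.2857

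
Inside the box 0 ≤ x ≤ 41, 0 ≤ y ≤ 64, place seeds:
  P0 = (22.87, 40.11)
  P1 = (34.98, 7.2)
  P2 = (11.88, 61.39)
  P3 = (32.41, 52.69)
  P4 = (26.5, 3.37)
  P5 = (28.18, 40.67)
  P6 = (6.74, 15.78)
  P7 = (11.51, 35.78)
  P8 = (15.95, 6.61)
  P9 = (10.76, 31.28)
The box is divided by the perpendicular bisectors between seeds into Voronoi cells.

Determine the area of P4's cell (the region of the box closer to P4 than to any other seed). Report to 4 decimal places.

1. box [0,41]×[0,64]: [(0, 0) (41, 0) (41, 64) (0, 64)]
2. ⊥bis P4·P0 via (24.685,21.74): [(0, 19.3011) (0, 0) (41, 0) (41, 23.352)]  |A|=874.387
3. ⊥bis P4·P1 via (30.74,5.285): [(23.3669, 21.6098) (0, 19.3011) (0, 0) (33.127, 0)]  |A|=583.4362
4. ⊥bis P4·P2 via (19.19,32.38): [(23.3669, 21.6098) (0, 19.3011) (0, 0) (33.127, 0)]  |A|=583.4362
5. ⊥bis P4·P3 via (29.455,28.03): [(23.3669, 21.6098) (0, 19.3011) (0, 0) (33.127, 0)]  |A|=583.4362
6. ⊥bis P4·P5 via (27.34,22.02): [(23.3669, 21.6098) (0, 19.3011) (0, 0) (33.127, 0)]  |A|=583.4362
7. ⊥bis P4·P6 via (16.62,9.575): [(23.7063, 20.8583) (10.6066, 0) (33.127, 0)]  |A|=234.8687
8. ⊥bis P4·P7 via (19.005,19.575): [(23.7063, 20.8583) (10.6066, 0) (33.127, 0)]  |A|=234.8687
9. ⊥bis P4·P8 via (21.225,4.99): [(25.1301, 17.7058) (19.6925, 0) (33.127, 0)]  |A|=118.9338
10. ⊥bis P4·P9 via (18.63,17.325): [(25.1301, 17.7058) (19.6925, 0) (33.127, 0)]  |A|=118.9338
11. canonical 3-gon: [(25.1301, 17.7058) (19.6925, 0) (33.127, 0)]
12. shoelace: 118.9338

Area of P4's cell: 118.9338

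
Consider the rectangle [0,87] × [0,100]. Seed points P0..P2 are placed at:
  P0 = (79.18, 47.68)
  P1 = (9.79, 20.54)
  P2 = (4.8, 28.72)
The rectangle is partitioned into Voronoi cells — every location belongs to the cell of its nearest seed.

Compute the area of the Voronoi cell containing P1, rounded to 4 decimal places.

1. box [0,87]×[0,100]: [(0, 0) (87, 0) (87, 100) (0, 100)]
2. ⊥bis P1·P0 via (44.485,34.11): [(0, 0) (57.8262, 0) (18.7139, 100) (0, 100)]  |A|=3827.0061
3. ⊥bis P1·P2 via (7.295,24.63): [(0, 20.1799) (0, 0) (57.8262, 0) (40.3146, 44.7727)]  |A|=1701.2899
4. canonical 4-gon: [(0, 20.1799) (0, 0) (57.8262, 0) (40.3146, 44.7727)]
5. shoelace: 1701.2899

Area of P1's cell: 1701.2899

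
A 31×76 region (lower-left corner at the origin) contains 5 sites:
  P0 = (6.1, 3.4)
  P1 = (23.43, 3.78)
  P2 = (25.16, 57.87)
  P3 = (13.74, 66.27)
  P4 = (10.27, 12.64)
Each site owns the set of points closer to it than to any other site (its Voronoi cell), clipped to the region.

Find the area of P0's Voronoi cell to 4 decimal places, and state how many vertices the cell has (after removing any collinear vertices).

1. box [0,31]×[0,76]: [(0, 0) (31, 0) (31, 76) (0, 76)]
2. ⊥bis P0·P1 via (14.765,3.59): [(0, 0) (14.8437, 0) (13.1772, 76) (0, 76)]  |A|=1064.7966
3. ⊥bis P0·P2 via (15.63,30.635): [(0, 36.1042) (0, 0) (14.8437, 0) (14.1607, 31.1491)]  |A|=486.815
4. ⊥bis P0·P3 via (9.92,34.835): [(0.279, 36.0066) (0, 36.0405) (0, 0) (14.8437, 0) (14.1607, 31.1491)]  |A|=486.8061
5. ⊥bis P0·P4 via (8.185,8.02): [(0, 11.7139) (0, 0) (14.8437, 0) (14.7327, 5.0651)]  |A|=123.8804
6. canonical 4-gon: [(0, 11.7139) (0, 0) (14.8437, 0) (14.7327, 5.0651)]
7. shoelace: 123.8804

Area of P0's cell: 123.8804 (4 vertices)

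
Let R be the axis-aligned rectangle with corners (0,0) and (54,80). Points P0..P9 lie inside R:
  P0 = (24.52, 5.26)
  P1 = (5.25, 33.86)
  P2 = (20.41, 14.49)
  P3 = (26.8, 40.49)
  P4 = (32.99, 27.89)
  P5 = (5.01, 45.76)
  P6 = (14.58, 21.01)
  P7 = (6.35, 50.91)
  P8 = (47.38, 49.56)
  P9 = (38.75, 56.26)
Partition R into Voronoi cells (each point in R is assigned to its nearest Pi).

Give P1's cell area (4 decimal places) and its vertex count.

Area of P1's cell: 223.6682 (4 vertices)

1. box [0,54]×[0,80]: [(0, 0) (54, 0) (54, 80) (0, 80)]
2. ⊥bis P1·P0 via (14.885,19.56): [(0, 9.5308) (54, 45.9148) (54, 80) (0, 80)]  |A|=2822.9689
3. ⊥bis P1·P2 via (12.83,24.175): [(0, 14.1336) (54, 56.3968) (54, 80) (0, 80)]  |A|=2415.6791
4. ⊥bis P1·P3 via (16.025,37.175): [(0, 14.1336) (18.6284, 28.7131) (2.8496, 80) (0, 80)]  |A|=686.5656
5. ⊥bis P1·P4 via (19.12,30.875): [(0, 14.1336) (18.6284, 28.7131) (2.8496, 80) (0, 80)]  |A|=686.5656
6. ⊥bis P1·P5 via (5.13,39.81): [(0, 39.7065) (0, 14.1336) (18.6284, 28.7131) (15.1521, 40.0121)]  |A|=324.3247
7. ⊥bis P1·P6 via (9.915,27.435): [(0, 39.7065) (0, 20.236) (17.3588, 32.8397) (15.1521, 40.0121)]  |A|=223.6682
8. ⊥bis P1·P7 via (5.8,42.385): [(0, 39.7065) (0, 20.236) (17.3588, 32.8397) (15.1521, 40.0121)]  |A|=223.6682
9. ⊥bis P1·P8 via (26.315,41.71): [(0, 39.7065) (0, 20.236) (17.3588, 32.8397) (15.1521, 40.0121)]  |A|=223.6682
10. ⊥bis P1·P9 via (22,45.06): [(0, 39.7065) (0, 20.236) (17.3588, 32.8397) (15.1521, 40.0121)]  |A|=223.6682
11. canonical 4-gon: [(0, 39.7065) (0, 20.236) (17.3588, 32.8397) (15.1521, 40.0121)]
12. shoelace: 223.6682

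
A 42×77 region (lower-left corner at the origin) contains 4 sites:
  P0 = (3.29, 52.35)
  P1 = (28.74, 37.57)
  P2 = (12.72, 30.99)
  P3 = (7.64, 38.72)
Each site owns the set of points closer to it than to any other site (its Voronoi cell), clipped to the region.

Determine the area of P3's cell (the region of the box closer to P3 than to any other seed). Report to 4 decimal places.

1. box [0,42]×[0,77]: [(0, 0) (42, 0) (42, 77) (0, 77)]
2. ⊥bis P3·P0 via (5.465,45.535): [(0, 43.7909) (0, 0) (42, 0) (42, 57.1951)]  |A|=2120.7051
3. ⊥bis P3·P1 via (18.19,38.145): [(18.8252, 49.7989) (0, 43.7909) (0, 0) (16.111, 0)]  |A|=813.3401
4. ⊥bis P3·P2 via (10.18,34.855): [(18.3016, 40.1923) (18.8252, 49.7989) (0, 43.7909) (0, 28.1649)]  |A|=231.8393
5. canonical 4-gon: [(18.3016, 40.1923) (18.8252, 49.7989) (0, 43.7909) (0, 28.1649)]
6. shoelace: 231.8393

Area of P3's cell: 231.8393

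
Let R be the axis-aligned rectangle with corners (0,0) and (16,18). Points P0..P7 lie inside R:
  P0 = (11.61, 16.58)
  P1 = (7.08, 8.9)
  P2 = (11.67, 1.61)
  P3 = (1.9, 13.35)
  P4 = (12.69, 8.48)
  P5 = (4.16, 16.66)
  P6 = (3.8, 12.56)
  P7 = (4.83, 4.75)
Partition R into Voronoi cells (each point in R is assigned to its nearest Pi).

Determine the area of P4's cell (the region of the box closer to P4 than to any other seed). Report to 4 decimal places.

1. box [0,16]×[0,18]: [(0, 0) (16, 0) (16, 18) (0, 18)]
2. ⊥bis P4·P0 via (12.15,12.53): [(0, 10.91) (0, 0) (16, 0) (16, 13.0433)]  |A|=191.6267
3. ⊥bis P4·P1 via (9.885,8.69): [(10.1525, 12.2637) (9.2344, 0) (16, 0) (16, 13.0433)]  |A|=79.6206
4. ⊥bis P4·P2 via (12.18,5.045): [(10.1525, 12.2637) (9.6403, 5.4221) (16, 4.4778) (16, 13.0433)]  |A|=47.0401
5. ⊥bis P4·P3 via (7.295,10.915): [(10.1525, 12.2637) (9.6403, 5.4221) (16, 4.4778) (16, 13.0433)]  |A|=47.0401
6. ⊥bis P4·P5 via (8.425,12.57): [(10.1525, 12.2637) (9.6403, 5.4221) (16, 4.4778) (16, 13.0433)]  |A|=47.0401
7. ⊥bis P4·P6 via (8.245,10.52): [(10.1525, 12.2637) (9.6403, 5.4221) (16, 4.4778) (16, 13.0433)]  |A|=47.0401
8. ⊥bis P4·P7 via (8.76,6.615): [(10.1525, 12.2637) (9.6403, 5.4221) (16, 4.4778) (16, 13.0433)]  |A|=47.0401
9. canonical 4-gon: [(10.1525, 12.2637) (9.6403, 5.4221) (16, 4.4778) (16, 13.0433)]
10. shoelace: 47.0401

Area of P4's cell: 47.0401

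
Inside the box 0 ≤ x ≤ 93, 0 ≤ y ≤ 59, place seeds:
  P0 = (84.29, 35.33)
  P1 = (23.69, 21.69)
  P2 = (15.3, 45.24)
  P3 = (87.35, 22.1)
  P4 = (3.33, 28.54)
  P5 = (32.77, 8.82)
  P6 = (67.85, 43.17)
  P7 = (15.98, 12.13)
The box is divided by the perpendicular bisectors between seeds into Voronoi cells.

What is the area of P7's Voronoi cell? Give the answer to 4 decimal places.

Area of P7's cell: 425.3779

1. box [0,93]×[0,59]: [(0, 0) (93, 0) (93, 59) (0, 59)]
2. ⊥bis P7·P0 via (50.135,23.73): [(0, 0) (58.1944, 0) (38.1563, 59) (0, 59)]  |A|=2842.3454
3. ⊥bis P7·P1 via (19.835,16.91): [(0, 32.9066) (0, 0) (40.8025, 0)]  |A|=671.3369
4. ⊥bis P7·P2 via (15.64,28.685): [(5.493, 28.4766) (0, 28.3638) (0, 0) (40.8025, 0)]  |A|=658.86
5. ⊥bis P7·P3 via (51.665,17.115): [(5.493, 28.4766) (0, 28.3638) (0, 0) (40.8025, 0)]  |A|=658.86
6. ⊥bis P7·P4 via (9.655,20.335): [(12.6886, 22.6735) (0, 12.8922) (0, 0) (40.8025, 0)]  |A|=544.3598
7. ⊥bis P7·P5 via (24.375,10.475): [(24.8468, 12.8681) (12.6886, 22.6735) (0, 12.8922) (0, 0) (22.3099, 0)]  |A|=425.3779
8. ⊥bis P7·P6 via (41.915,27.65): [(24.8468, 12.8681) (12.6886, 22.6735) (0, 12.8922) (0, 0) (22.3099, 0)]  |A|=425.3779
9. canonical 5-gon: [(24.8468, 12.8681) (12.6886, 22.6735) (0, 12.8922) (0, 0) (22.3099, 0)]
10. shoelace: 425.3779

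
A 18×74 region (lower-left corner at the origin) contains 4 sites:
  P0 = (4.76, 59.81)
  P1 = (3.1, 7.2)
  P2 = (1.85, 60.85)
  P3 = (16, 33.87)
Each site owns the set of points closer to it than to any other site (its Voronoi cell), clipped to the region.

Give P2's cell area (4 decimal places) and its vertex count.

Area of P2's cell: 93.8535 (3 vertices)

1. box [0,18]×[0,74]: [(0, 0) (18, 0) (18, 74) (0, 74)]
2. ⊥bis P2·P0 via (3.305,60.33): [(0, 51.0824) (8.1905, 74) (0, 74)]  |A|=93.8535
3. ⊥bis P2·P1 via (2.475,34.025): [(0, 51.0824) (8.1905, 74) (0, 74)]  |A|=93.8535
4. ⊥bis P2·P3 via (8.925,47.36): [(0, 51.0824) (8.1905, 74) (0, 74)]  |A|=93.8535
5. canonical 3-gon: [(0, 51.0824) (8.1905, 74) (0, 74)]
6. shoelace: 93.8535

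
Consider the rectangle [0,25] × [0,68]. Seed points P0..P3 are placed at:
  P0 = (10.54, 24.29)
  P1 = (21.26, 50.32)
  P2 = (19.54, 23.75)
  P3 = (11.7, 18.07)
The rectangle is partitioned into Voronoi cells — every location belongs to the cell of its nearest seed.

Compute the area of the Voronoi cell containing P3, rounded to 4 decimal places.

Area of P3's cell: 456.2109

1. box [0,25]×[0,68]: [(0, 0) (25, 0) (25, 68) (0, 68)]
2. ⊥bis P3·P0 via (11.12,21.18): [(0, 19.1062) (0, 0) (25, 0) (25, 23.7686)]  |A|=535.9341
3. ⊥bis P3·P1 via (16.48,34.195): [(0, 19.1062) (0, 0) (25, 0) (25, 23.7686)]  |A|=535.9341
4. ⊥bis P3·P2 via (15.62,20.91): [(14.912, 21.8872) (0, 19.1062) (0, 0) (25, 0) (25, 7.963)]  |A|=456.2109
5. canonical 5-gon: [(14.912, 21.8872) (0, 19.1062) (0, 0) (25, 0) (25, 7.963)]
6. shoelace: 456.2109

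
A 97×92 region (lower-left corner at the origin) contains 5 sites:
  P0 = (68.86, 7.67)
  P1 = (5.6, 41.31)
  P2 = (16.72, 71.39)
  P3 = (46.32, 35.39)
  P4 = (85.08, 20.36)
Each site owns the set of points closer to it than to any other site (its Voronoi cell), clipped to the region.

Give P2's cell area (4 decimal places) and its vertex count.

1. box [0,97]×[0,92]: [(0, 0) (97, 0) (97, 92) (0, 92)]
2. ⊥bis P2·P0 via (42.79,39.53): [(0, 4.5163) (97, 83.8883) (97, 92) (0, 92)]  |A|=4636.3762
3. ⊥bis P2·P1 via (11.16,56.35): [(0, 60.4756) (47.1058, 43.0615) (97, 83.8883) (97, 92) (0, 92)]  |A|=3318.3713
4. ⊥bis P2·P3 via (31.52,53.39): [(0, 60.4756) (27.6886, 50.2397) (78.4781, 92) (0, 92)]  |A|=2075.0665
5. ⊥bis P2·P4 via (50.9,45.875): [(0, 60.4756) (27.6886, 50.2397) (78.4781, 92) (0, 92)]  |A|=2075.0665
6. canonical 4-gon: [(0, 60.4756) (27.6886, 50.2397) (78.4781, 92) (0, 92)]
7. shoelace: 2075.0665

Area of P2's cell: 2075.0665 (4 vertices)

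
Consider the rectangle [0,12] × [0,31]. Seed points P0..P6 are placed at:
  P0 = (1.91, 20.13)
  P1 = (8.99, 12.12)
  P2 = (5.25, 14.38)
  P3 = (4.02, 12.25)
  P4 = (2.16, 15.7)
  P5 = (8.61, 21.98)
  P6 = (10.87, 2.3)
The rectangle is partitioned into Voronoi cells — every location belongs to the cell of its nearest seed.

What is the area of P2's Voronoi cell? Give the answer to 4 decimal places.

1. box [0,12]×[0,31]: [(0, 0) (12, 0) (12, 31) (0, 31)]
2. ⊥bis P2·P0 via (3.58,17.255): [(0, 15.1755) (0, 0) (12, 0) (12, 22.1459)]  |A|=223.9285
3. ⊥bis P2·P1 via (7.12,13.25): [(0, 15.1755) (0, 1.4673) (12, 21.3258) (12, 22.1459)]  |A|=87.1699
4. ⊥bis P2·P3 via (4.635,13.315): [(0.7045, 15.5847) (6.5063, 12.2344) (12, 21.3258) (12, 22.1459)]  |A|=40.208
5. ⊥bis P2·P4 via (3.705,15.04): [(5.0047, 18.0826) (3.2979, 14.0871) (6.5063, 12.2344) (12, 21.3258) (12, 22.1459)]  |A|=33.7489
6. ⊥bis P2·P5 via (6.93,18.18): [(5.932, 18.6212) (5.0047, 18.0826) (3.2979, 14.0871) (6.5063, 12.2344) (9.431, 17.0743)]  |A|=21.8357
7. ⊥bis P2·P6 via (8.06,8.34): [(5.932, 18.6212) (5.0047, 18.0826) (3.2979, 14.0871) (6.5063, 12.2344) (9.431, 17.0743)]  |A|=21.8357
8. canonical 5-gon: [(5.932, 18.6212) (5.0047, 18.0826) (3.2979, 14.0871) (6.5063, 12.2344) (9.431, 17.0743)]
9. shoelace: 21.8357

Area of P2's cell: 21.8357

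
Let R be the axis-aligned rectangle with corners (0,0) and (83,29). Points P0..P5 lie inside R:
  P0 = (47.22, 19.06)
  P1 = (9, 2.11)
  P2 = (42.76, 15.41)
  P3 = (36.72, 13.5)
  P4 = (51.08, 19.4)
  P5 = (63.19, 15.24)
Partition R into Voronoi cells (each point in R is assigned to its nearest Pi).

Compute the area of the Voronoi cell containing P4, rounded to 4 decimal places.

Area of P4's cell: 176.5239

1. box [0,83]×[0,29]: [(0, 0) (83, 0) (83, 29) (0, 29)]
2. ⊥bis P4·P0 via (49.15,19.23): [(50.8438, 0) (83, 0) (83, 29) (48.2894, 29)]  |A|=969.5677
3. ⊥bis P4·P1 via (30.04,10.755): [(50.8438, 0) (83, 0) (83, 29) (48.2894, 29)]  |A|=969.5677
4. ⊥bis P4·P2 via (46.92,17.405): [(49.8487, 11.2981) (55.2669, 0) (83, 0) (83, 29) (48.2894, 29)]  |A|=944.5817
5. ⊥bis P4·P3 via (43.9,16.45): [(49.8487, 11.2981) (55.2669, 0) (83, 0) (83, 29) (48.2894, 29)]  |A|=944.5817
6. ⊥bis P4·P5 via (57.135,17.32): [(49.8487, 11.2981) (52.8887, 4.9589) (61.1473, 29) (48.2894, 29)]  |A|=176.5239
7. canonical 4-gon: [(49.8487, 11.2981) (52.8887, 4.9589) (61.1473, 29) (48.2894, 29)]
8. shoelace: 176.5239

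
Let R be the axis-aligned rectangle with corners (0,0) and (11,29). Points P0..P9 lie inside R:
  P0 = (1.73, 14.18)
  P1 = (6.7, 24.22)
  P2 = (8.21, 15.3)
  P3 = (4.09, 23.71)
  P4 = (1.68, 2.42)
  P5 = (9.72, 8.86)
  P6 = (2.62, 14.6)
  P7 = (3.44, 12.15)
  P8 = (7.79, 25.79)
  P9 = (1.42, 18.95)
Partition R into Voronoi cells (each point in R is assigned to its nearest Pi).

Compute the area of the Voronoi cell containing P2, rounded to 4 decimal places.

1. box [0,11]×[0,29]: [(0, 0) (11, 0) (11, 29) (0, 29)]
2. ⊥bis P2·P0 via (4.97,14.74): [(7.5177, 0) (11, 0) (11, 29) (2.5053, 29)]  |A|=173.667
3. ⊥bis P2·P1 via (7.455,19.76): [(4.1977, 19.2086) (7.5177, 0) (11, 0) (11, 20.3601)]  |A|=102.6937
4. ⊥bis P2·P3 via (6.15,19.505): [(6.2563, 19.5571) (4.3028, 18.6001) (7.5177, 0) (11, 0) (11, 20.3601)]  |A|=102.0491
5. ⊥bis P2·P4 via (4.945,8.86): [(6.2563, 19.5571) (4.3028, 18.6001) (6.0863, 8.2814) (11, 5.7902) (11, 20.3601)]  |A|=73.4041
6. ⊥bis P2·P5 via (8.965,12.08): [(6.2563, 19.5571) (4.3028, 18.6001) (5.5674, 11.2834) (11, 12.5572) (11, 20.3601)]  |A|=48.294
7. ⊥bis P2·P6 via (5.415,14.95): [(6.2563, 19.5571) (4.9201, 18.9025) (5.8654, 11.3532) (11, 12.5572) (11, 20.3601)]  |A|=44.6871
8. ⊥bis P2·P7 via (5.825,13.725): [(6.2563, 19.5571) (4.9201, 18.9025) (5.5084, 14.2045) (7.1867, 11.663) (11, 12.5572) (11, 20.3601)]  |A|=42.7481
9. ⊥bis P2·P8 via (8,20.545): [(6.2563, 19.5571) (4.9201, 18.9025) (5.5084, 14.2045) (7.1867, 11.663) (11, 12.5572) (11, 20.3601)]  |A|=42.7481
10. ⊥bis P2·P9 via (4.815,17.125): [(6.2563, 19.5571) (6.0745, 19.468) (5.0807, 17.6193) (5.5084, 14.2045) (7.1867, 11.663) (11, 12.5572) (11, 20.3601)]  |A|=41.9621
11. canonical 7-gon: [(6.2563, 19.5571) (6.0745, 19.468) (5.0807, 17.6193) (5.5084, 14.2045) (7.1867, 11.663) (11, 12.5572) (11, 20.3601)]
12. shoelace: 41.9621

Area of P2's cell: 41.9621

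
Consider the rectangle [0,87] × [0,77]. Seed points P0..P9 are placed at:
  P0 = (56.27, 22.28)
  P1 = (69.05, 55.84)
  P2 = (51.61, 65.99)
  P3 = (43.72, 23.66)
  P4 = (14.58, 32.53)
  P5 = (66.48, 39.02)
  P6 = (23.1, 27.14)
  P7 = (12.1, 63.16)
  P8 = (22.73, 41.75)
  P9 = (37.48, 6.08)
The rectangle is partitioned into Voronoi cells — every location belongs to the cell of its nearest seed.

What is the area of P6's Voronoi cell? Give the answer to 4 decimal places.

Area of P6's cell: 524.0215

1. box [0,87]×[0,77]: [(0, 0) (87, 0) (87, 77) (0, 77)]
2. ⊥bis P6·P0 via (39.685,24.71): [(0, 0) (36.0645, 0) (47.3464, 77) (0, 77)]  |A|=3211.3221
3. ⊥bis P6·P1 via (46.075,41.49): [(0, 0) (36.0645, 0) (42.8906, 46.5884) (23.8957, 77) (0, 77)]  |A|=2854.7358
4. ⊥bis P6·P2 via (37.355,46.565): [(0, 73.9779) (0, 0) (36.0645, 0) (42.3501, 42.8994)]  |A|=2340.0578
5. ⊥bis P6·P3 via (33.41,25.4): [(37.0231, 46.8086) (0, 73.9779) (0, 0) (29.1233, 0)]  |A|=2051.0548
6. ⊥bis P6·P4 via (18.84,29.835): [(37.0231, 46.8086) (31.9385, 50.5399) (0, 0.0545) (0, 0) (29.1233, 0)]  |A|=870.5535
7. ⊥bis P6·P5 via (44.79,33.08): [(37.0231, 46.8086) (31.9385, 50.5399) (0, 0.0545) (0, 0) (29.1233, 0)]  |A|=870.5535
8. ⊥bis P6·P7 via (17.6,45.15): [(37.0231, 46.8086) (32.9114, 49.8259) (31.1457, 49.2867) (0, 0.0545) (0, 0) (29.1233, 0)]  |A|=869.6608
9. ⊥bis P6·P8 via (22.915,34.445): [(34.9881, 34.7508) (21.7376, 34.4152) (0, 0.0545) (0, 0) (29.1233, 0)]  |A|=730.9835
10. ⊥bis P6·P9 via (30.29,16.61): [(32.1397, 17.873) (34.9881, 34.7508) (21.7376, 34.4152) (0, 0.0545) (0, 0) (5.9641, 0)]  |A|=524.0215
11. canonical 6-gon: [(32.1397, 17.873) (34.9881, 34.7508) (21.7376, 34.4152) (0, 0.0545) (0, 0) (5.9641, 0)]
12. shoelace: 524.0215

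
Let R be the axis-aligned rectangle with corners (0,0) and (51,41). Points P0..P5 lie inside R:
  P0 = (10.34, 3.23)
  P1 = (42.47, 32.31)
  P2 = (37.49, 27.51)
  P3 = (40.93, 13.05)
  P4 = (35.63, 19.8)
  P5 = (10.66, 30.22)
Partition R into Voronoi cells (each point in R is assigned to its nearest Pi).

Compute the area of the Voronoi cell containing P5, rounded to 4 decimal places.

1. box [0,51]×[0,41]: [(0, 0) (51, 0) (51, 41) (0, 41)]
2. ⊥bis P5·P0 via (10.5,16.725): [(0, 16.8495) (51, 16.2448) (51, 41) (0, 41)]  |A|=1247.095
3. ⊥bis P5·P1 via (26.565,31.265): [(0, 16.8495) (27.5336, 16.523) (25.9254, 41) (0, 41)]  |A|=649.7623
4. ⊥bis P5·P2 via (24.075,28.865): [(0, 16.8495) (22.834, 16.5788) (25.3007, 41) (0, 41)]  |A|=584.6638
5. ⊥bis P5·P3 via (25.795,21.635): [(0, 16.8495) (22.834, 16.5788) (25.3007, 41) (0, 41)]  |A|=584.6638
6. ⊥bis P5·P4 via (23.145,25.01): [(0, 16.8495) (19.6424, 16.6166) (23.8583, 26.7192) (25.3007, 41) (0, 41)]  |A|=568.4624
7. canonical 5-gon: [(0, 16.8495) (19.6424, 16.6166) (23.8583, 26.7192) (25.3007, 41) (0, 41)]
8. shoelace: 568.4624

Area of P5's cell: 568.4624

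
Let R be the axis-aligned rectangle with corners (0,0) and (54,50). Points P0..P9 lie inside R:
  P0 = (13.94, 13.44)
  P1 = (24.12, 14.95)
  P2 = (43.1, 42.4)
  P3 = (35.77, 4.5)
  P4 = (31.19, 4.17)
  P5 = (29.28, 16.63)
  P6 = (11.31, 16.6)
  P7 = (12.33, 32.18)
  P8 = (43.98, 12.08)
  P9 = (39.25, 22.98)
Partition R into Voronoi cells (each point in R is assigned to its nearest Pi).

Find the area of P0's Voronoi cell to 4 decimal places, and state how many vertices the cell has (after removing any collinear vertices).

Area of P0's cell: 241.0647 (5 vertices)

1. box [0,54]×[0,50]: [(0, 0) (54, 0) (54, 50) (0, 50)]
2. ⊥bis P0·P1 via (19.03,14.195): [(0, 0) (21.1355, 0) (13.719, 50) (0, 50)]  |A|=871.3647
3. ⊥bis P0·P2 via (28.52,27.92): [(0, 0) (21.1355, 0) (14.9705, 41.5631) (6.5914, 50) (0, 50)]  |A|=841.2972
4. ⊥bis P0·P3 via (24.855,8.97): [(0, 0) (21.1355, 0) (14.9705, 41.5631) (6.5914, 50) (0, 50)]  |A|=841.2972
5. ⊥bis P0·P4 via (22.565,8.805): [(0, 0) (17.8333, 0) (20.4212, 4.8158) (14.9705, 41.5631) (6.5914, 50) (0, 50)]  |A|=833.3457
6. ⊥bis P0·P5 via (21.61,15.035): [(0, 0) (17.8333, 0) (20.4212, 4.8158) (14.9705, 41.5631) (6.5914, 50) (0, 50)]  |A|=833.3457
7. ⊥bis P0·P6 via (12.625,15.02): [(0, 4.5125) (0, 0) (17.8333, 0) (20.4212, 4.8158) (18.2173, 19.6743)]  |A|=241.0647
8. ⊥bis P0·P7 via (13.135,22.81): [(0, 4.5125) (0, 0) (17.8333, 0) (20.4212, 4.8158) (18.2173, 19.6743)]  |A|=241.0647
9. ⊥bis P0·P8 via (28.96,12.76): [(0, 4.5125) (0, 0) (17.8333, 0) (20.4212, 4.8158) (18.2173, 19.6743)]  |A|=241.0647
10. ⊥bis P0·P9 via (26.595,18.21): [(0, 4.5125) (0, 0) (17.8333, 0) (20.4212, 4.8158) (18.2173, 19.6743)]  |A|=241.0647
11. canonical 5-gon: [(0, 4.5125) (0, 0) (17.8333, 0) (20.4212, 4.8158) (18.2173, 19.6743)]
12. shoelace: 241.0647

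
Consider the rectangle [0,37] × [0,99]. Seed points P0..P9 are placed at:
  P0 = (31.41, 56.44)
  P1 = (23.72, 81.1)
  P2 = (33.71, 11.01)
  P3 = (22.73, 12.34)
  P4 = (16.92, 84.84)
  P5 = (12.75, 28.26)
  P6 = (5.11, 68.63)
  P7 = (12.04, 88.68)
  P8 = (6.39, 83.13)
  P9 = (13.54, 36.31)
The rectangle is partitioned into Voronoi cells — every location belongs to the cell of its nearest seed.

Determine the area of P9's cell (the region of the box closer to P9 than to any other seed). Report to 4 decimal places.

Area of P9's cell: 545.3336

1. box [0,37]×[0,99]: [(0, 0) (37, 0) (37, 99) (0, 99)]
2. ⊥bis P9·P0 via (22.475,46.375): [(0, 66.3267) (0, 0) (37, 0) (37, 33.4807)]  |A|=1846.4379
3. ⊥bis P9·P1 via (18.63,58.705): [(5.129, 61.7735) (0, 62.9393) (0, 0) (37, 0) (37, 33.4807)]  |A|=1837.7507
4. ⊥bis P9·P2 via (23.625,23.66): [(36.5001, 33.9245) (5.129, 61.7735) (0, 62.9393) (0, 4.8254)]  |A|=1113.7166
5. ⊥bis P9·P3 via (18.135,24.325): [(30.3181, 28.9959) (36.5001, 33.9245) (5.129, 61.7735) (0, 62.9393) (0, 17.3721)]  |A|=923.5199
6. ⊥bis P9·P4 via (15.23,60.575): [(30.3181, 28.9959) (36.5001, 33.9245) (5.7341, 61.2364) (0, 61.6357) (0, 17.3721)]  |A|=918.7577
7. ⊥bis P9·P5 via (13.145,32.285): [(32.1092, 30.4239) (36.5001, 33.9245) (5.7341, 61.2364) (0, 61.6357) (0, 33.575)]  |A|=647.3898
8. ⊥bis P9·P6 via (9.325,52.47): [(32.1092, 30.4239) (36.5001, 33.9245) (14.1821, 53.7369) (0, 50.0378) (0, 33.575)]  |A|=545.3336
9. ⊥bis P9·P7 via (12.79,62.495): [(32.1092, 30.4239) (36.5001, 33.9245) (14.1821, 53.7369) (0, 50.0378) (0, 33.575)]  |A|=545.3336
10. ⊥bis P9·P8 via (9.965,59.72): [(32.1092, 30.4239) (36.5001, 33.9245) (14.1821, 53.7369) (0, 50.0378) (0, 33.575)]  |A|=545.3336
11. canonical 5-gon: [(32.1092, 30.4239) (36.5001, 33.9245) (14.1821, 53.7369) (0, 50.0378) (0, 33.575)]
12. shoelace: 545.3336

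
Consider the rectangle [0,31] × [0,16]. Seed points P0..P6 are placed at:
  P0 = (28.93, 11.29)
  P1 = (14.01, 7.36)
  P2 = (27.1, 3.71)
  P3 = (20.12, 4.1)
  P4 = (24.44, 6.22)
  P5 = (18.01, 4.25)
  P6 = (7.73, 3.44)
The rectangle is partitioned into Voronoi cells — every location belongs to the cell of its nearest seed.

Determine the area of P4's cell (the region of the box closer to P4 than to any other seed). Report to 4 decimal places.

1. box [0,31]×[0,16]: [(0, 0) (31, 0) (31, 16) (0, 16)]
2. ⊥bis P4·P0 via (26.685,8.755): [(0, 0) (31, 0) (31, 4.9336) (18.5041, 16) (0, 16)]  |A|=426.858
3. ⊥bis P4·P1 via (19.225,6.79): [(18.4829, 0) (31, 0) (31, 4.9336) (20.0792, 14.6051)]  |A|=118.3468
4. ⊥bis P4·P2 via (25.77,4.965): [(18.4829, 0) (21.085, 0) (28.1348, 7.4711) (20.0792, 14.6051)]  |A|=74.2408
5. ⊥bis P4·P3 via (22.28,5.16): [(19.6358, 10.5482) (23.537, 2.5986) (28.1348, 7.4711) (20.0792, 14.6051)]  |A|=45.7017
6. ⊥bis P4·P5 via (21.225,5.235): [(19.6358, 10.5482) (23.537, 2.5986) (28.1348, 7.4711) (20.0792, 14.6051)]  |A|=45.7017
7. ⊥bis P4·P6 via (16.085,4.83): [(19.6358, 10.5482) (23.537, 2.5986) (28.1348, 7.4711) (20.0792, 14.6051)]  |A|=45.7017
8. canonical 4-gon: [(19.6358, 10.5482) (23.537, 2.5986) (28.1348, 7.4711) (20.0792, 14.6051)]
9. shoelace: 45.7017

Area of P4's cell: 45.7017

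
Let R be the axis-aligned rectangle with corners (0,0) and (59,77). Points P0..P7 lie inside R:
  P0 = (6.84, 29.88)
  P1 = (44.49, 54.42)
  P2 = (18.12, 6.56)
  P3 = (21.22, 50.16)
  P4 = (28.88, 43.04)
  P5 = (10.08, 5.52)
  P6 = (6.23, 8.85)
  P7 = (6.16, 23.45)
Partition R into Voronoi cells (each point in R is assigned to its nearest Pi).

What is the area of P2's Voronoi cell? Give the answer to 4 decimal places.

Area of P2's cell: 881.1005

1. box [0,59]×[0,77]: [(0, 0) (59, 0) (59, 77) (0, 77)]
2. ⊥bis P2·P0 via (12.48,18.22): [(0, 12.1834) (0, 0) (59, 0) (59, 40.722)]  |A|=1560.7069
3. ⊥bis P2·P1 via (31.305,30.49): [(34.3632, 28.805) (0, 12.1834) (0, 0) (59, 0) (59, 15.2306)]  |A|=1246.6932
4. ⊥bis P2·P3 via (19.67,28.36): [(37.4675, 27.0946) (31.6781, 27.5062) (0, 12.1834) (0, 0) (59, 0) (59, 15.2306)]  |A|=1242.381
5. ⊥bis P2·P4 via (23.5,24.8): [(25.1048, 24.3267) (0, 12.1834) (0, 0) (59, 0) (59, 14.3291)]  |A|=1113.4102
6. ⊥bis P2·P5 via (14.1,6.04): [(25.1048, 24.3267) (12.5219, 18.2402) (14.8813, 0) (59, 0) (59, 14.3291)]  |A|=901.4118
7. ⊥bis P2·P6 via (12.175,7.705): [(25.1048, 24.3267) (14.3769, 19.1375) (13.1977, 13.0152) (14.8813, 0) (59, 0) (59, 14.3291)]  |A|=896.2622
8. ⊥bis P2·P7 via (12.14,15.005): [(25.2455, 24.2852) (13.8085, 16.1865) (13.1977, 13.0152) (14.8813, 0) (59, 0) (59, 14.3291)]  |A|=881.1005
9. canonical 6-gon: [(25.2455, 24.2852) (13.8085, 16.1865) (13.1977, 13.0152) (14.8813, 0) (59, 0) (59, 14.3291)]
10. shoelace: 881.1005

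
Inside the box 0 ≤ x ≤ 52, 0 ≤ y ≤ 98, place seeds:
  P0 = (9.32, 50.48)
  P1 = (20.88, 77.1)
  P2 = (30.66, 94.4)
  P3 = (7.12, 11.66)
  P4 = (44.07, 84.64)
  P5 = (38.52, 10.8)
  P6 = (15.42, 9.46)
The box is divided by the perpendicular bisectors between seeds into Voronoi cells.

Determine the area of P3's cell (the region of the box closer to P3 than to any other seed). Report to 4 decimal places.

Area of P3's cell: 391.0342

1. box [0,52]×[0,98]: [(0, 0) (52, 0) (52, 98) (0, 98)]
2. ⊥bis P3·P0 via (8.22,31.07): [(0, 31.5358) (0, 0) (52, 0) (52, 28.5889)]  |A|=1563.2435
3. ⊥bis P3·P1 via (14,44.38): [(0, 31.5358) (0, 0) (52, 0) (52, 28.5889)]  |A|=1563.2435
4. ⊥bis P3·P2 via (18.89,53.03): [(0, 31.5358) (0, 0) (52, 0) (52, 28.5889)]  |A|=1563.2435
5. ⊥bis P3·P4 via (25.595,48.15): [(0, 31.5358) (0, 0) (52, 0) (52, 28.5889)]  |A|=1563.2435
6. ⊥bis P3·P5 via (22.82,11.23): [(23.3399, 30.2131) (0, 31.5358) (0, 0) (22.5124, 0)]  |A|=708.1074
7. ⊥bis P3·P6 via (11.27,10.56): [(16.5808, 30.5962) (0, 31.5358) (0, 0) (8.471, 0)]  |A|=391.0342
8. canonical 4-gon: [(16.5808, 30.5962) (0, 31.5358) (0, 0) (8.471, 0)]
9. shoelace: 391.0342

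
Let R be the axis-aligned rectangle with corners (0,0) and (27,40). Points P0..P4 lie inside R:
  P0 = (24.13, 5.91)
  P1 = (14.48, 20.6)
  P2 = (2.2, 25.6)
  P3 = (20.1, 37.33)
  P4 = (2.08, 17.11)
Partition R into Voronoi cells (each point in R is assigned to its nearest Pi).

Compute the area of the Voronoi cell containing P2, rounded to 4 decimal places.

1. box [0,27]×[0,40]: [(0, 0) (27, 0) (27, 40) (0, 40)]
2. ⊥bis P2·P0 via (13.165,15.755): [(0, 1.0923) (27, 31.1639) (27, 40) (0, 40)]  |A|=644.541
3. ⊥bis P2·P1 via (8.34,23.1): [(0, 2.617) (15.2211, 40) (0, 40)]  |A|=284.5056
4. ⊥bis P2·P3 via (11.15,31.465): [(0, 2.617) (11.5176, 30.9041) (5.557, 40) (0, 40)]  |A|=240.5535
5. ⊥bis P2·P4 via (2.14,21.355): [(0, 21.3852) (7.5981, 21.2779) (11.5176, 30.9041) (5.557, 40) (0, 40)]  |A|=169.252
6. canonical 5-gon: [(0, 21.3852) (7.5981, 21.2779) (11.5176, 30.9041) (5.557, 40) (0, 40)]
7. shoelace: 169.252

Area of P2's cell: 169.2520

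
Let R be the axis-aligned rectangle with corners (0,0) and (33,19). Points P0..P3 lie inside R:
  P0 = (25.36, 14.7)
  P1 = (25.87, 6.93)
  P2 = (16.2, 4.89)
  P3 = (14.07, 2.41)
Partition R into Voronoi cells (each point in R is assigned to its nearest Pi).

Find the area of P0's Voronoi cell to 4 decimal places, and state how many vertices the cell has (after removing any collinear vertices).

1. box [0,33]×[0,19]: [(0, 0) (33, 0) (33, 19) (0, 19)]
2. ⊥bis P0·P1 via (25.615,10.815): [(0, 9.1337) (33, 11.2997) (33, 19) (0, 19)]  |A|=289.8483
3. ⊥bis P0·P2 via (20.78,9.795): [(20.0769, 10.4515) (33, 11.2997) (33, 19) (10.9218, 19)]  |A|=144.1234
4. ⊥bis P0·P3 via (19.715,8.555): [(20.0769, 10.4515) (33, 11.2997) (33, 19) (10.9218, 19)]  |A|=144.1234
5. canonical 4-gon: [(20.0769, 10.4515) (33, 11.2997) (33, 19) (10.9218, 19)]
6. shoelace: 144.1234

Area of P0's cell: 144.1234 (4 vertices)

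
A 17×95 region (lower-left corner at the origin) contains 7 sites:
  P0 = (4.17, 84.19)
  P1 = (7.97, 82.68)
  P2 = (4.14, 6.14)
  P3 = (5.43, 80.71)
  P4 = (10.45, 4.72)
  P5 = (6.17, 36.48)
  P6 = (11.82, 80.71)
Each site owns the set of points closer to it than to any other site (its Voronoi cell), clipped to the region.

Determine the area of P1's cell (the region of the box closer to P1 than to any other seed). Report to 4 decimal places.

Area of P1's cell: 73.4302

1. box [0,17]×[0,95]: [(0, 0) (17, 0) (17, 95) (0, 95)]
2. ⊥bis P1·P0 via (6.07,83.435): [(0, 68.1595) (0, 0) (17, 0) (17, 95) (10.6656, 95)]  |A|=1471.8655
3. ⊥bis P1·P2 via (6.055,44.41): [(0, 68.1595) (0, 44.713) (17, 43.8623) (17, 95) (10.6656, 95)]  |A|=718.9753
4. ⊥bis P1·P3 via (6.7,81.695): [(5.8262, 82.8216) (17, 68.4148) (17, 95) (10.6656, 95)]  |A|=187.1
5. ⊥bis P1·P4 via (9.21,43.7): [(5.8262, 82.8216) (17, 68.4148) (17, 95) (10.6656, 95)]  |A|=187.1
6. ⊥bis P1·P5 via (7.07,59.58): [(5.8262, 82.8216) (17, 68.4148) (17, 95) (10.6656, 95)]  |A|=187.1
7. ⊥bis P1·P6 via (9.895,81.695): [(5.8262, 82.8216) (8.625, 79.213) (16.703, 95) (10.6656, 95)]  |A|=73.4302
8. canonical 4-gon: [(5.8262, 82.8216) (8.625, 79.213) (16.703, 95) (10.6656, 95)]
9. shoelace: 73.4302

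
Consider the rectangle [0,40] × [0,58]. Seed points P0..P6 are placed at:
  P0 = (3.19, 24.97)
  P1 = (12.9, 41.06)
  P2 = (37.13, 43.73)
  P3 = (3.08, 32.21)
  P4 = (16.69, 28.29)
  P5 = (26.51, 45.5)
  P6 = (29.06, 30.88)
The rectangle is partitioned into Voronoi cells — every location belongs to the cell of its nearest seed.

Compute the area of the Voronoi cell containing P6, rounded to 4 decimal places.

Area of P6's cell: 545.5782

1. box [0,40]×[0,58]: [(0, 0) (40, 0) (40, 58) (0, 58)]
2. ⊥bis P6·P0 via (16.125,27.925): [(22.5045, 0) (40, 0) (40, 58) (9.2544, 58)]  |A|=1398.9939
3. ⊥bis P6·P1 via (20.98,35.97): [(16.0683, 28.1731) (22.5045, 0) (40, 0) (40, 58) (34.8578, 58)]  |A|=1017.158
4. ⊥bis P6·P2 via (33.095,37.305): [(25.0169, 42.3782) (16.0683, 28.1731) (22.5045, 0) (40, 0) (40, 32.9686)]  |A|=789.4679
5. ⊥bis P6·P3 via (16.07,31.545): [(25.0169, 42.3782) (16.0683, 28.1731) (22.5045, 0) (40, 0) (40, 32.9686)]  |A|=789.4679
6. ⊥bis P6·P4 via (22.875,29.585): [(25.0169, 42.3782) (21.3989, 36.635) (29.0694, 0) (40, 0) (40, 32.9686)]  |A|=566.8939
7. ⊥bis P6·P5 via (27.785,38.19): [(30.8379, 38.7225) (21.7111, 37.1306) (21.3989, 36.635) (29.0694, 0) (40, 0) (40, 32.9686)]  |A|=545.5782
8. canonical 6-gon: [(30.8379, 38.7225) (21.7111, 37.1306) (21.3989, 36.635) (29.0694, 0) (40, 0) (40, 32.9686)]
9. shoelace: 545.5782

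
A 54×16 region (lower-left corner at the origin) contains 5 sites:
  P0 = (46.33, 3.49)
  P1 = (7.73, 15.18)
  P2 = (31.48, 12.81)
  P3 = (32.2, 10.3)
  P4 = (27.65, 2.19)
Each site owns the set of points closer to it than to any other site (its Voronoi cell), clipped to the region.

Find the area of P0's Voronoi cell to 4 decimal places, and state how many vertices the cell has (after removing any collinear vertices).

Area of P0's cell: 225.7229 (6 vertices)

1. box [0,54]×[0,16]: [(0, 0) (54, 0) (54, 16) (0, 16)]
2. ⊥bis P0·P1 via (27.03,9.335): [(24.2029, 0) (54, 0) (54, 16) (29.0485, 16)]  |A|=437.9889
3. ⊥bis P0·P2 via (38.905,8.15): [(33.79, 0) (54, 0) (54, 16) (43.8317, 16)]  |A|=243.0263
4. ⊥bis P0·P3 via (39.265,6.895): [(43.0624, 14.7742) (35.9419, 0) (54, 0) (54, 16) (43.8317, 16)]  |A|=227.1296
5. ⊥bis P0·P4 via (36.99,2.84): [(43.0624, 14.7742) (37.0305, 2.2586) (37.1876, 0) (54, 0) (54, 16) (43.8317, 16)]  |A|=225.7229
6. canonical 6-gon: [(43.0624, 14.7742) (37.0305, 2.2586) (37.1876, 0) (54, 0) (54, 16) (43.8317, 16)]
7. shoelace: 225.7229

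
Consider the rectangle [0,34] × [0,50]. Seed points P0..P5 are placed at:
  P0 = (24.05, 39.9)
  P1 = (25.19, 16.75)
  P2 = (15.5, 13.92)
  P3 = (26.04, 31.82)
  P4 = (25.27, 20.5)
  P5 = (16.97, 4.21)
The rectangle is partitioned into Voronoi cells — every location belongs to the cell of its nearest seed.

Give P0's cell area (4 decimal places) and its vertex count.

Area of P0's cell: 536.0615 (5 vertices)

1. box [0,34]×[0,50]: [(0, 0) (34, 0) (34, 50) (0, 50)]
2. ⊥bis P0·P1 via (24.62,28.325): [(0, 27.1126) (34, 28.7869) (34, 50) (0, 50)]  |A|=749.7082
3. ⊥bis P0·P2 via (19.775,26.91): [(0, 33.4179) (16.6656, 27.9333) (34, 28.7869) (34, 50) (0, 50)]  |A|=697.167
4. ⊥bis P0·P3 via (25.045,35.86): [(0, 33.4179) (6.476, 31.2867) (34, 38.0655) (34, 50) (0, 50)]  |A|=536.0615
5. ⊥bis P0·P4 via (24.66,30.2): [(0, 33.4179) (6.476, 31.2867) (34, 38.0655) (34, 50) (0, 50)]  |A|=536.0615
6. ⊥bis P0·P5 via (20.51,22.055): [(0, 33.4179) (6.476, 31.2867) (34, 38.0655) (34, 50) (0, 50)]  |A|=536.0615
7. canonical 5-gon: [(0, 33.4179) (6.476, 31.2867) (34, 38.0655) (34, 50) (0, 50)]
8. shoelace: 536.0615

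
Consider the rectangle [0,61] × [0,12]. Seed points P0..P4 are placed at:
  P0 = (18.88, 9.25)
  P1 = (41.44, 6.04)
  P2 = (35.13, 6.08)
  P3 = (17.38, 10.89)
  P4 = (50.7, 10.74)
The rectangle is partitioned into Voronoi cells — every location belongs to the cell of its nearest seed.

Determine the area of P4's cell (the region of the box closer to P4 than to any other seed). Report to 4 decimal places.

Area of P4's cell: 164.6032

1. box [0,61]×[0,12]: [(0, 0) (61, 0) (61, 12) (0, 12)]
2. ⊥bis P4·P0 via (34.79,9.995): [(35.258, 0) (61, 0) (61, 12) (34.6961, 12)]  |A|=312.2752
3. ⊥bis P4·P1 via (46.07,8.39): [(50.3284, 0) (61, 0) (61, 12) (44.2377, 12)]  |A|=164.6032
4. ⊥bis P4·P2 via (42.915,8.41): [(50.3284, 0) (61, 0) (61, 12) (44.2377, 12)]  |A|=164.6032
5. ⊥bis P4·P3 via (34.04,10.815): [(50.3284, 0) (61, 0) (61, 12) (44.2377, 12)]  |A|=164.6032
6. canonical 4-gon: [(50.3284, 0) (61, 0) (61, 12) (44.2377, 12)]
7. shoelace: 164.6032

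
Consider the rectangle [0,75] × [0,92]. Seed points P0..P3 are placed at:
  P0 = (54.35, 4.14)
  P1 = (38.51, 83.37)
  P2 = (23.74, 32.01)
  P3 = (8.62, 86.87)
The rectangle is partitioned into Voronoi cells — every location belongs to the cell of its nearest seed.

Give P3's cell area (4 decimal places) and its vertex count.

1. box [0,75]×[0,92]: [(0, 0) (75, 0) (75, 92) (0, 92)]
2. ⊥bis P3·P0 via (31.485,45.505): [(0, 28.1013) (75, 69.5584) (75, 92) (0, 92)]  |A|=3237.7602
3. ⊥bis P3·P1 via (23.565,85.12): [(0, 28.1013) (18.0571, 38.0826) (24.3706, 92) (0, 92)]  |A|=1233.9135
4. ⊥bis P3·P2 via (16.18,59.44): [(0, 54.9806) (20.704, 60.6869) (24.3706, 92) (0, 92)]  |A|=764.7846
5. canonical 4-gon: [(0, 54.9806) (20.704, 60.6869) (24.3706, 92) (0, 92)]
6. shoelace: 764.7846

Area of P3's cell: 764.7846 (4 vertices)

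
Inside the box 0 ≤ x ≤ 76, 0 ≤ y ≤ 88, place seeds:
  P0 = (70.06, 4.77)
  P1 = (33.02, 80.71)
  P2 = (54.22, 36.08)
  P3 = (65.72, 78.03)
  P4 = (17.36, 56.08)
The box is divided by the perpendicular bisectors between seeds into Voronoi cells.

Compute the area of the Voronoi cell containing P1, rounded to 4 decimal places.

1. box [0,76]×[0,88]: [(0, 0) (76, 0) (76, 88) (0, 88)]
2. ⊥bis P1·P0 via (51.54,42.74): [(0, 17.6012) (76, 54.6705) (76, 88) (0, 88)]  |A|=3941.6779
3. ⊥bis P1·P2 via (43.62,58.395): [(0, 37.6748) (76, 73.776) (76, 88) (0, 88)]  |A|=2452.8692
4. ⊥bis P1·P3 via (49.37,79.37): [(0, 37.6748) (47.8142, 60.3873) (50.0773, 88) (0, 88)]  |A|=1894.515
5. ⊥bis P1·P4 via (25.19,68.395): [(0, 84.4111) (42.0734, 57.6604) (47.8142, 60.3873) (50.0773, 88) (0, 88)]  |A|=911.3372
6. canonical 5-gon: [(0, 84.4111) (42.0734, 57.6604) (47.8142, 60.3873) (50.0773, 88) (0, 88)]
7. shoelace: 911.3372

Area of P1's cell: 911.3372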